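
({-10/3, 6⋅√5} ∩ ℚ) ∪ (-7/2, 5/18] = (-7/2, 5/18]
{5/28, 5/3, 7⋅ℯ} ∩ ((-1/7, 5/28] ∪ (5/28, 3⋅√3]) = {5/28, 5/3}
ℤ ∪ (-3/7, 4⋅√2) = ℤ ∪ (-3/7, 4⋅√2)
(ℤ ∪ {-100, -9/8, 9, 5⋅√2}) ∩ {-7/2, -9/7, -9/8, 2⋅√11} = {-9/8}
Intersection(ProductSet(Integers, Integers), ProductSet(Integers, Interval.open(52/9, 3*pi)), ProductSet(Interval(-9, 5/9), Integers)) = ProductSet(Range(-9, 1, 1), Range(6, 10, 1))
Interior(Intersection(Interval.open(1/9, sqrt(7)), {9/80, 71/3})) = EmptySet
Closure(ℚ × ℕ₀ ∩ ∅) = ∅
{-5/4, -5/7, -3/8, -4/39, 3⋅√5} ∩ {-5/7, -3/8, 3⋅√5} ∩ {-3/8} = {-3/8}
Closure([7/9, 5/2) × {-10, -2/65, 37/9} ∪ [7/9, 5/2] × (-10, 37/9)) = [7/9, 5/2] × [-10, 37/9]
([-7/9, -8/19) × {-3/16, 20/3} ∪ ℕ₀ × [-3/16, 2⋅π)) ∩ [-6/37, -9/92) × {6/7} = ∅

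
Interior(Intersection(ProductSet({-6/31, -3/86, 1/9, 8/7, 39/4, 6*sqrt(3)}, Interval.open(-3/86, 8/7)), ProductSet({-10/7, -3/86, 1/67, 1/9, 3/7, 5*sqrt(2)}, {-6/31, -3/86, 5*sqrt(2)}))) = EmptySet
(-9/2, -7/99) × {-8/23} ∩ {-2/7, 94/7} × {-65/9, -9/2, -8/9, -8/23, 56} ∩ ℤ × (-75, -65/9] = ∅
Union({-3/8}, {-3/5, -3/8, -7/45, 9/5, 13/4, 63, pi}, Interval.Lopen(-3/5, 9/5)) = Union({13/4, 63, pi}, Interval(-3/5, 9/5))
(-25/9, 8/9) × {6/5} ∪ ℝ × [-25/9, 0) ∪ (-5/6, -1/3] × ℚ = ((-5/6, -1/3] × ℚ) ∪ (ℝ × [-25/9, 0)) ∪ ((-25/9, 8/9) × {6/5})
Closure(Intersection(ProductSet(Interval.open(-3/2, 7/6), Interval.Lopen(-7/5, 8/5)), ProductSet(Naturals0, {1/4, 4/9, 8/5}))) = ProductSet(Range(0, 2, 1), {1/4, 4/9, 8/5})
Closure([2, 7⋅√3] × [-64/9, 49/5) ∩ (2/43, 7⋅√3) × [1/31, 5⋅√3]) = [2, 7⋅√3] × [1/31, 5⋅√3]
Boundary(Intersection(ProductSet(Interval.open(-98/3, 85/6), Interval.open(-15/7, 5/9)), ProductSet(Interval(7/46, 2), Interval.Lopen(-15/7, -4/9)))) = Union(ProductSet({7/46, 2}, Interval(-15/7, -4/9)), ProductSet(Interval(7/46, 2), {-15/7, -4/9}))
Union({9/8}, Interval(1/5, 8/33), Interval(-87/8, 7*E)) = Interval(-87/8, 7*E)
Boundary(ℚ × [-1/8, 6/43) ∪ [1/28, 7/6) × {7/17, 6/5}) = (ℝ × [-1/8, 6/43]) ∪ ([1/28, 7/6] × {7/17, 6/5})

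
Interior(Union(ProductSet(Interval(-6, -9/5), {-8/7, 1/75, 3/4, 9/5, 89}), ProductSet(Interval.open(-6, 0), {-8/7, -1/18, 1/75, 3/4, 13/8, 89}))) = EmptySet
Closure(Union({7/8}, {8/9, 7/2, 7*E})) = {7/8, 8/9, 7/2, 7*E}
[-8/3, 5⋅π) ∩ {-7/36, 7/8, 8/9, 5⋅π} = {-7/36, 7/8, 8/9}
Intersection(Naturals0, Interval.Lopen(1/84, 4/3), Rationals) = Range(1, 2, 1)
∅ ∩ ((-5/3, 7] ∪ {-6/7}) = ∅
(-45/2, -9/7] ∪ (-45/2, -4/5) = (-45/2, -4/5)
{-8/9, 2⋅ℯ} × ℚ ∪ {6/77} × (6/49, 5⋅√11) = ({-8/9, 2⋅ℯ} × ℚ) ∪ ({6/77} × (6/49, 5⋅√11))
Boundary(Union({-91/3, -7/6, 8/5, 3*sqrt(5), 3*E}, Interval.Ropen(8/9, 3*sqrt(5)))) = {-91/3, -7/6, 8/9, 3*sqrt(5), 3*E}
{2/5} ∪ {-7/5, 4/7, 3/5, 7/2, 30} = {-7/5, 2/5, 4/7, 3/5, 7/2, 30}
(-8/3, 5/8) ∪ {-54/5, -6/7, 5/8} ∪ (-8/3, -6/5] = {-54/5} ∪ (-8/3, 5/8]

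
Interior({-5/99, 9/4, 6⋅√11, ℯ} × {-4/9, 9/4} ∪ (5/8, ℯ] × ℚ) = ∅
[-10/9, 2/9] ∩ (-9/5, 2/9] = [-10/9, 2/9]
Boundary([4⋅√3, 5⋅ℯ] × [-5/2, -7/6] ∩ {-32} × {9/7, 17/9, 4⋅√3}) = ∅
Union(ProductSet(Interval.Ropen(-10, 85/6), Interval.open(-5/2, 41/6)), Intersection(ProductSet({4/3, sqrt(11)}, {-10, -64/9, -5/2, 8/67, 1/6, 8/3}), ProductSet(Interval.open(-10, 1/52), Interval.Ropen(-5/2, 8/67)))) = ProductSet(Interval.Ropen(-10, 85/6), Interval.open(-5/2, 41/6))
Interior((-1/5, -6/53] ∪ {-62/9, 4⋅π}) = (-1/5, -6/53)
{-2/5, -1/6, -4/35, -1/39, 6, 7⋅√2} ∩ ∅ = ∅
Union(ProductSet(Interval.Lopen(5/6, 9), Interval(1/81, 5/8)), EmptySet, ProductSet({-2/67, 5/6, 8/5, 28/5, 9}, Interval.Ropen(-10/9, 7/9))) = Union(ProductSet({-2/67, 5/6, 8/5, 28/5, 9}, Interval.Ropen(-10/9, 7/9)), ProductSet(Interval.Lopen(5/6, 9), Interval(1/81, 5/8)))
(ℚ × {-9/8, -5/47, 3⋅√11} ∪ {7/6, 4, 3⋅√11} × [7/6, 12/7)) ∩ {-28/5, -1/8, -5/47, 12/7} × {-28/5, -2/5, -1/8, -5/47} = {-28/5, -1/8, -5/47, 12/7} × {-5/47}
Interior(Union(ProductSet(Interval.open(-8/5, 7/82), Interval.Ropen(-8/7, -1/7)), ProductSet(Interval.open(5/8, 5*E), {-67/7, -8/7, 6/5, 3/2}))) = ProductSet(Interval.open(-8/5, 7/82), Interval.open(-8/7, -1/7))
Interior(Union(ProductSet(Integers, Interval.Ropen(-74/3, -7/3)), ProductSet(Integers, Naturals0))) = EmptySet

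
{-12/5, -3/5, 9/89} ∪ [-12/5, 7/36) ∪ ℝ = (-∞, ∞)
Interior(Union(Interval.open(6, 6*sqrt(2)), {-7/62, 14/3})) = Interval.open(6, 6*sqrt(2))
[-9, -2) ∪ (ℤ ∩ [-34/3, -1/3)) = {-11, -10, …, -1} ∪ [-9, -2]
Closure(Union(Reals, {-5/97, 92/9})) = Reals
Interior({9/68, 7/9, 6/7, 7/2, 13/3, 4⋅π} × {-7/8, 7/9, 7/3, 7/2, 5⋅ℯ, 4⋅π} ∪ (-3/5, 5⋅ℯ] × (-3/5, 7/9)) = (-3/5, 5⋅ℯ) × (-3/5, 7/9)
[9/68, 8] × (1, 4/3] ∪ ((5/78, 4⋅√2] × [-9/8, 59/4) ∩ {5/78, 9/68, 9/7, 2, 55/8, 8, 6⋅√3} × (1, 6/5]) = [9/68, 8] × (1, 4/3]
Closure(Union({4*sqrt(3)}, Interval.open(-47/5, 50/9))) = Union({4*sqrt(3)}, Interval(-47/5, 50/9))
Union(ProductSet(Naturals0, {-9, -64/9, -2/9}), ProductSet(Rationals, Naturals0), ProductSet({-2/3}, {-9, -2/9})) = Union(ProductSet({-2/3}, {-9, -2/9}), ProductSet(Naturals0, {-9, -64/9, -2/9}), ProductSet(Rationals, Naturals0))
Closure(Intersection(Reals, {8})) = {8}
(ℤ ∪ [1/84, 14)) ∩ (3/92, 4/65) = (3/92, 4/65)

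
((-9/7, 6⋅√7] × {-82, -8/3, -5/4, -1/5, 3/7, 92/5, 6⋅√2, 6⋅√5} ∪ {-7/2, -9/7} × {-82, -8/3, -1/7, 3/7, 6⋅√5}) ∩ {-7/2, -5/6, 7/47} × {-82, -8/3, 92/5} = ({-7/2} × {-82, -8/3}) ∪ ({-5/6, 7/47} × {-82, -8/3, 92/5})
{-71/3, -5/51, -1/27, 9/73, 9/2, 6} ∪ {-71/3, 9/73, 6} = {-71/3, -5/51, -1/27, 9/73, 9/2, 6}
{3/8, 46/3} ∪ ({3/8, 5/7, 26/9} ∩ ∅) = {3/8, 46/3}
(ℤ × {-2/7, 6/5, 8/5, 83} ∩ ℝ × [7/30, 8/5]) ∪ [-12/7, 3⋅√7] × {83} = (ℤ × {6/5, 8/5}) ∪ ([-12/7, 3⋅√7] × {83})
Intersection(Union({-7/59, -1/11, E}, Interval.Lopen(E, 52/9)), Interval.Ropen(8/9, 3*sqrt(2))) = Interval.Ropen(E, 3*sqrt(2))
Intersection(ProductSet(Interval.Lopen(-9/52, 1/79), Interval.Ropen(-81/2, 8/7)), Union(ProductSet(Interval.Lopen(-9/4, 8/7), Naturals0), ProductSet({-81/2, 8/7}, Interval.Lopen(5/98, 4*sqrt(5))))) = ProductSet(Interval.Lopen(-9/52, 1/79), Range(0, 2, 1))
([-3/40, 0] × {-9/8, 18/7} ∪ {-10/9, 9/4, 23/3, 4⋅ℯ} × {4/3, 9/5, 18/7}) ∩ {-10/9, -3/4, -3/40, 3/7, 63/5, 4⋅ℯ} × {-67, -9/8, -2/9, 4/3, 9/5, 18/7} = ({-3/40} × {-9/8, 18/7}) ∪ ({-10/9, 4⋅ℯ} × {4/3, 9/5, 18/7})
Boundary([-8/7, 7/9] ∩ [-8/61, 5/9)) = {-8/61, 5/9}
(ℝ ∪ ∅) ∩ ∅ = ∅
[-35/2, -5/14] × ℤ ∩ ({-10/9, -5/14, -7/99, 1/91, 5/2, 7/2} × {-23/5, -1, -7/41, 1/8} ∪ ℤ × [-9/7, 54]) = ({-10/9, -5/14} × {-1}) ∪ ({-17, -16, …, -1} × {-1, 0, …, 54})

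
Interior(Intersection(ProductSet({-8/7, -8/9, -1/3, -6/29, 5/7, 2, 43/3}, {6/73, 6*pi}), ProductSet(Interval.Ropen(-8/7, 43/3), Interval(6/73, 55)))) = EmptySet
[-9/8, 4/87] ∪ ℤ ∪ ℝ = (-∞, ∞)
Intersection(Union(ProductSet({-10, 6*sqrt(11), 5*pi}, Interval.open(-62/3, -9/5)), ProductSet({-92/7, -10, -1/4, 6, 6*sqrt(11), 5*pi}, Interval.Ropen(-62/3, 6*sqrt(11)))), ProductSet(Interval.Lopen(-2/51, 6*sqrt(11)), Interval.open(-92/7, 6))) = ProductSet({6, 6*sqrt(11), 5*pi}, Interval.open(-92/7, 6))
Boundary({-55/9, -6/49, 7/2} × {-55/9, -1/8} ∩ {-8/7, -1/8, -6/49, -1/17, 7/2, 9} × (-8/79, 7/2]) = ∅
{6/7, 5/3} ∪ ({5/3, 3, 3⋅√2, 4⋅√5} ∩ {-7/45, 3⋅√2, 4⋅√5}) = {6/7, 5/3, 3⋅√2, 4⋅√5}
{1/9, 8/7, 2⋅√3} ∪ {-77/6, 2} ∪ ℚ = ℚ ∪ {2⋅√3}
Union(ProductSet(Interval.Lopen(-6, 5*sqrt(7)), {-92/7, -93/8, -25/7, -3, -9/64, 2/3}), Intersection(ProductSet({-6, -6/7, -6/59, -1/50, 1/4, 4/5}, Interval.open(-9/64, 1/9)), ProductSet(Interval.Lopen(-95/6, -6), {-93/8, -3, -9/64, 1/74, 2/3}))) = Union(ProductSet({-6}, {1/74}), ProductSet(Interval.Lopen(-6, 5*sqrt(7)), {-92/7, -93/8, -25/7, -3, -9/64, 2/3}))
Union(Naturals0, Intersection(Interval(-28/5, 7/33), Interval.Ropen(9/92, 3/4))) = Union(Interval(9/92, 7/33), Naturals0)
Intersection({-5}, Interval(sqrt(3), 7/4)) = EmptySet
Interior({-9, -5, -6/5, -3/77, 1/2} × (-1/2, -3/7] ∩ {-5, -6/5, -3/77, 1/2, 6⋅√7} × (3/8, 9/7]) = ∅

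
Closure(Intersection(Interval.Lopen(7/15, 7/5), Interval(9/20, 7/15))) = EmptySet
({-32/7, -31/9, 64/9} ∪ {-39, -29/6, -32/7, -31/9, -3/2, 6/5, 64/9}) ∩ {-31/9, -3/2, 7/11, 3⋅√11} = {-31/9, -3/2}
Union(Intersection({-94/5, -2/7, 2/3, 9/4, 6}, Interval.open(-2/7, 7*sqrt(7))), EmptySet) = {2/3, 9/4, 6}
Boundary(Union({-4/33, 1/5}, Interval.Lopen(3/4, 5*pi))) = {-4/33, 1/5, 3/4, 5*pi}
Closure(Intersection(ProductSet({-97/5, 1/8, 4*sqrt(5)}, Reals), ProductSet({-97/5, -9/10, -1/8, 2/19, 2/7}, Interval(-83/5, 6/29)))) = ProductSet({-97/5}, Interval(-83/5, 6/29))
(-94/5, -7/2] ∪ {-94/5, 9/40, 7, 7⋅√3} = [-94/5, -7/2] ∪ {9/40, 7, 7⋅√3}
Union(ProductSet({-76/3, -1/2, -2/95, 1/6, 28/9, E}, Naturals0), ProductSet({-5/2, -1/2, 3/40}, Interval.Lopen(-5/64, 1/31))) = Union(ProductSet({-5/2, -1/2, 3/40}, Interval.Lopen(-5/64, 1/31)), ProductSet({-76/3, -1/2, -2/95, 1/6, 28/9, E}, Naturals0))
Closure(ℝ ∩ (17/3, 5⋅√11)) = [17/3, 5⋅√11]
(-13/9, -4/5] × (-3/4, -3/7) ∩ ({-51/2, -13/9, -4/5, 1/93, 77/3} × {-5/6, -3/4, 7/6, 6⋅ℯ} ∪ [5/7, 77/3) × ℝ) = ∅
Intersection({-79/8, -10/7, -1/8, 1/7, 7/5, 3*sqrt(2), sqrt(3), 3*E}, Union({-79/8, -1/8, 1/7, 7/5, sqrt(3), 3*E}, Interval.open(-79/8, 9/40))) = {-79/8, -10/7, -1/8, 1/7, 7/5, sqrt(3), 3*E}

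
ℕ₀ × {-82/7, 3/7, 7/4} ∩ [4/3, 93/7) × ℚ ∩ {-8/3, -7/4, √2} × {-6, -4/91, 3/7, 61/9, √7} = ∅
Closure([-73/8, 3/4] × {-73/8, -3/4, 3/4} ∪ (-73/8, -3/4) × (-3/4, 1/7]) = ({-73/8, -3/4} × [-3/4, 1/7]) ∪ ([-73/8, -3/4] × {-3/4, 1/7}) ∪ ([-73/8, 3/4] × {-73/8, -3/4, 3/4}) ∪ ((-73/8, -3/4) × (-3/4, 1/7])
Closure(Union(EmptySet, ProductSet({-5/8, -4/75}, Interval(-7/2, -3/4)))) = ProductSet({-5/8, -4/75}, Interval(-7/2, -3/4))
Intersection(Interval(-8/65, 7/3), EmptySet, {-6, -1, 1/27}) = EmptySet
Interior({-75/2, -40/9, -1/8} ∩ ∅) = ∅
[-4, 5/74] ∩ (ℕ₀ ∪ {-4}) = {-4} ∪ {0}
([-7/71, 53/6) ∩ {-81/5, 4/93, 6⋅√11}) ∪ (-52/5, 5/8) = (-52/5, 5/8)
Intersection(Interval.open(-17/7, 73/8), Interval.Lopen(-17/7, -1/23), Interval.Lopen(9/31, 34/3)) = EmptySet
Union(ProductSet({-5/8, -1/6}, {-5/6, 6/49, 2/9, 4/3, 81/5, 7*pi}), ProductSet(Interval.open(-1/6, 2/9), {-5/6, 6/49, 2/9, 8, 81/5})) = Union(ProductSet({-5/8, -1/6}, {-5/6, 6/49, 2/9, 4/3, 81/5, 7*pi}), ProductSet(Interval.open(-1/6, 2/9), {-5/6, 6/49, 2/9, 8, 81/5}))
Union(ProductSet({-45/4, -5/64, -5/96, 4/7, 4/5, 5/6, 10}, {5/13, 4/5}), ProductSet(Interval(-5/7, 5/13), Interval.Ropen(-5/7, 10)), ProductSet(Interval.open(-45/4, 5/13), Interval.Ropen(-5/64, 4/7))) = Union(ProductSet({-45/4, -5/64, -5/96, 4/7, 4/5, 5/6, 10}, {5/13, 4/5}), ProductSet(Interval.open(-45/4, 5/13), Interval.Ropen(-5/64, 4/7)), ProductSet(Interval(-5/7, 5/13), Interval.Ropen(-5/7, 10)))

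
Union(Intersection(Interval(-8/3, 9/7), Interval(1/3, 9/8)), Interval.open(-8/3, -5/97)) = Union(Interval.open(-8/3, -5/97), Interval(1/3, 9/8))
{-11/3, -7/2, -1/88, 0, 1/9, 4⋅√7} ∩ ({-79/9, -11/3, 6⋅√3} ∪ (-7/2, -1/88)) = {-11/3}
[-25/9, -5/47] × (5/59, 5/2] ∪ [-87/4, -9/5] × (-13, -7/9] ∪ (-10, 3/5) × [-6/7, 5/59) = ([-87/4, -9/5] × (-13, -7/9]) ∪ ((-10, 3/5) × [-6/7, 5/59)) ∪ ([-25/9, -5/47] × (5/59, 5/2])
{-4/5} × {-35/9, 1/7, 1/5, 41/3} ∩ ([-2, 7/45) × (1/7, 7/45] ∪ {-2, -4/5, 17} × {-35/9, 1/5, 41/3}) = {-4/5} × {-35/9, 1/5, 41/3}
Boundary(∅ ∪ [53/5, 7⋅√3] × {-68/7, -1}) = [53/5, 7⋅√3] × {-68/7, -1}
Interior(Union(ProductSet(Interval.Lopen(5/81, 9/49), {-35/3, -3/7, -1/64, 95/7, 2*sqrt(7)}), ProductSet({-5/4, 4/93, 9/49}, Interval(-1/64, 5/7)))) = EmptySet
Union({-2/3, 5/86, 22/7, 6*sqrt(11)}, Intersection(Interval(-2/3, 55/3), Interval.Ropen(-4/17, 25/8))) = Union({-2/3, 22/7, 6*sqrt(11)}, Interval.Ropen(-4/17, 25/8))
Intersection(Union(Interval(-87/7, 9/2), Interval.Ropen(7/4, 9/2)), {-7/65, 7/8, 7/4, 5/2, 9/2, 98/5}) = {-7/65, 7/8, 7/4, 5/2, 9/2}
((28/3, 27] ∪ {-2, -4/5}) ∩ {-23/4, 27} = {27}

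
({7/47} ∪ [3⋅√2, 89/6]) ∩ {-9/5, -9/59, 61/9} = {61/9}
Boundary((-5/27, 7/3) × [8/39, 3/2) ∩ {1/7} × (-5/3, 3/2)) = {1/7} × [8/39, 3/2]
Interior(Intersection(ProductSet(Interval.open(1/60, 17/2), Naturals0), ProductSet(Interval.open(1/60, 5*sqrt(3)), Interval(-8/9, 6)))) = EmptySet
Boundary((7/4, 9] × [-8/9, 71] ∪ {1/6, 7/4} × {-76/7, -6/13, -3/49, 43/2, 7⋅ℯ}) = ({7/4, 9} × [-8/9, 71]) ∪ ([7/4, 9] × {-8/9, 71}) ∪ ({1/6, 7/4} × {-76/7, -6/13, -3/49, 43/2, 7⋅ℯ})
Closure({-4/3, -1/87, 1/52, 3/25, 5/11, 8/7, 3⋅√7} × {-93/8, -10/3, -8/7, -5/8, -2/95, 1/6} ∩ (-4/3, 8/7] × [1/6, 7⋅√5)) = {-1/87, 1/52, 3/25, 5/11, 8/7} × {1/6}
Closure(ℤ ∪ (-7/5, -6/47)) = ℤ ∪ [-7/5, -6/47]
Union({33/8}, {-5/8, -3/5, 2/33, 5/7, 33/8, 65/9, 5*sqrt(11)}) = {-5/8, -3/5, 2/33, 5/7, 33/8, 65/9, 5*sqrt(11)}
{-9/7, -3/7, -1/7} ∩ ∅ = ∅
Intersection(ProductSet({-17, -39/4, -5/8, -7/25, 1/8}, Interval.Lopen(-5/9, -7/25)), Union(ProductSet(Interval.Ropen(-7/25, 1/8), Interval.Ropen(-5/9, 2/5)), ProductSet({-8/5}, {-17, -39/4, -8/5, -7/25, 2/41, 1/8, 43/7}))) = ProductSet({-7/25}, Interval.Lopen(-5/9, -7/25))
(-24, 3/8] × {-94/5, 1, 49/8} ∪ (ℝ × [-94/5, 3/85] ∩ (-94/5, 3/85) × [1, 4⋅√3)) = (-24, 3/8] × {-94/5, 1, 49/8}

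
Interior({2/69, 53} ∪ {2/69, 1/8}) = ∅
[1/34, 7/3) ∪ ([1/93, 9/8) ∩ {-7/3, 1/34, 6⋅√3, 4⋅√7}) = [1/34, 7/3)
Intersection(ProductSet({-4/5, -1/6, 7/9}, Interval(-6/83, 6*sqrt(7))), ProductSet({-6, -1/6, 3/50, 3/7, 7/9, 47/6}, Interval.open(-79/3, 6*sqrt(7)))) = ProductSet({-1/6, 7/9}, Interval.Ropen(-6/83, 6*sqrt(7)))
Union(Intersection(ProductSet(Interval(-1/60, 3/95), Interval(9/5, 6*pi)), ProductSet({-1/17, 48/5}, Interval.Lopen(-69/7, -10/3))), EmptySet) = EmptySet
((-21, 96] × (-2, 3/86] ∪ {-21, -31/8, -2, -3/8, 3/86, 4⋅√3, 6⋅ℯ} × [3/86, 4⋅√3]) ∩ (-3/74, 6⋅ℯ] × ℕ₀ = ((-3/74, 6⋅ℯ] × {0}) ∪ ({3/86, 4⋅√3, 6⋅ℯ} × {1, 2, …, 6})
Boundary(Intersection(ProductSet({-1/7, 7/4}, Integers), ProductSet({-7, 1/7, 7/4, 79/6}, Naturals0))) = ProductSet({7/4}, Naturals0)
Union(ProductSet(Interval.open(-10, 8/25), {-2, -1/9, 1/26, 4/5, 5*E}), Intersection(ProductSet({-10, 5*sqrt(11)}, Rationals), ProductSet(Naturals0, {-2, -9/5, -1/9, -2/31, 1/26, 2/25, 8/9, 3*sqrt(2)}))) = ProductSet(Interval.open(-10, 8/25), {-2, -1/9, 1/26, 4/5, 5*E})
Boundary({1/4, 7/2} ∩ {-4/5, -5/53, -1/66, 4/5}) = ∅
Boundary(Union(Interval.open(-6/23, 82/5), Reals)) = EmptySet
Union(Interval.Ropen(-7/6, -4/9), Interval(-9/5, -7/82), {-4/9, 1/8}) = Union({1/8}, Interval(-9/5, -7/82))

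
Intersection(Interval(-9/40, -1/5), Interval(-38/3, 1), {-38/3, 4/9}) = EmptySet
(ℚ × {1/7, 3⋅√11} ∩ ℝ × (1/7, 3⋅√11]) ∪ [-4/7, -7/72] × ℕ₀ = ([-4/7, -7/72] × ℕ₀) ∪ (ℚ × {3⋅√11})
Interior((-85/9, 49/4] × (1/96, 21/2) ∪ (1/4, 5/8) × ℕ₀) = (((-85/9, 1/4) ∪ (5/8, 49/4)) × (1/96, 21/2)) ∪ ((-85/9, 49/4) × (1/96, 21/2) \ ℕ₀ \ (1/96, 21/2)) ∪ ((1/4, 5/8) × (({1, 2, …, 10} \ ℕ₀ \ (1/96, 21/2)) ∪ (ℕ₀ \ ({1/96, 21/2} ∪ (ℕ₀ \ (1/96, 21/2))))))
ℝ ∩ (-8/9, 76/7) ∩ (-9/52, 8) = (-9/52, 8)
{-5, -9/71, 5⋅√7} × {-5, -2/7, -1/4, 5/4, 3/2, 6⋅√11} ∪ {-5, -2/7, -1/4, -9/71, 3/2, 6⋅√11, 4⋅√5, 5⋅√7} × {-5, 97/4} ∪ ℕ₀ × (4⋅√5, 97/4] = (ℕ₀ × (4⋅√5, 97/4]) ∪ ({-5, -9/71, 5⋅√7} × {-5, -2/7, -1/4, 5/4, 3/2, 6⋅√11}) ∪ ({-5, -2/7, -1/4, -9/71, 3/2, 6⋅√11, 4⋅√5, 5⋅√7} × {-5, 97/4})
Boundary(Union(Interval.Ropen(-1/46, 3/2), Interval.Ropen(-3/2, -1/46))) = {-3/2, 3/2}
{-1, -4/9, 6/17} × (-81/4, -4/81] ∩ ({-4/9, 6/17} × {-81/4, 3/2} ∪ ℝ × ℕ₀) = ∅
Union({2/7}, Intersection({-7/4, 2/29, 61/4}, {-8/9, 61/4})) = {2/7, 61/4}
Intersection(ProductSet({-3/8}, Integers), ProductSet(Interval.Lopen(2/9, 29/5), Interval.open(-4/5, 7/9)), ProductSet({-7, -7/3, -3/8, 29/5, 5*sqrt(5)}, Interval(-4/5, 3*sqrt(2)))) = EmptySet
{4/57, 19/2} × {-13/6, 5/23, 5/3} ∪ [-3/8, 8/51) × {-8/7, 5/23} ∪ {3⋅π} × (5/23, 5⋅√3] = ({4/57, 19/2} × {-13/6, 5/23, 5/3}) ∪ ([-3/8, 8/51) × {-8/7, 5/23}) ∪ ({3⋅π} × (5/23, 5⋅√3])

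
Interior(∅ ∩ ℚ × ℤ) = ∅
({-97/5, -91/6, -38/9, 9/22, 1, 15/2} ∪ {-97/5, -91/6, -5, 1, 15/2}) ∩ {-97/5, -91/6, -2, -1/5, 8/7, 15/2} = {-97/5, -91/6, 15/2}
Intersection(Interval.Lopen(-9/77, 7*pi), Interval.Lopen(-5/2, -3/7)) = EmptySet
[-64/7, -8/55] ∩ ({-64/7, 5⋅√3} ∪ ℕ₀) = {-64/7}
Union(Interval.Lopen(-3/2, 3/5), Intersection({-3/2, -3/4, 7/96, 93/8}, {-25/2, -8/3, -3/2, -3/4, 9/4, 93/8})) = Union({93/8}, Interval(-3/2, 3/5))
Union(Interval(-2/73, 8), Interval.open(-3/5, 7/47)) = Interval.Lopen(-3/5, 8)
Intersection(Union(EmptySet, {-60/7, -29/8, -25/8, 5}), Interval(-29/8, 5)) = {-29/8, -25/8, 5}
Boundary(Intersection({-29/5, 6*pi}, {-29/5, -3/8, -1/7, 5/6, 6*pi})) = {-29/5, 6*pi}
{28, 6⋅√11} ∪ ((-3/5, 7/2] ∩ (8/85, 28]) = (8/85, 7/2] ∪ {28, 6⋅√11}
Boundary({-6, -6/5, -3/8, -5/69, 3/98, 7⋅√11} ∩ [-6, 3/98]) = {-6, -6/5, -3/8, -5/69, 3/98}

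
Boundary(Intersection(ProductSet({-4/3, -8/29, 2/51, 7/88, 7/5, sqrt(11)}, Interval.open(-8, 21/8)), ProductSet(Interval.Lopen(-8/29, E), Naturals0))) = ProductSet({2/51, 7/88, 7/5}, Range(0, 3, 1))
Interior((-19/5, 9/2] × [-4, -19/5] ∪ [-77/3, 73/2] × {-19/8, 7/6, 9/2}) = (-19/5, 9/2) × (-4, -19/5)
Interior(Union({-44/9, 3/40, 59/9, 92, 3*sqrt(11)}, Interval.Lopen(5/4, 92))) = Interval.open(5/4, 92)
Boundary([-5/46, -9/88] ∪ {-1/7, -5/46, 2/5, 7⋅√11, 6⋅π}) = {-1/7, -5/46, -9/88, 2/5, 7⋅√11, 6⋅π}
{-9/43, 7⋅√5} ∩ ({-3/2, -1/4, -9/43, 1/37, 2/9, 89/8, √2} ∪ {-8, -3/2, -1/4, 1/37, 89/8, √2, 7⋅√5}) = {-9/43, 7⋅√5}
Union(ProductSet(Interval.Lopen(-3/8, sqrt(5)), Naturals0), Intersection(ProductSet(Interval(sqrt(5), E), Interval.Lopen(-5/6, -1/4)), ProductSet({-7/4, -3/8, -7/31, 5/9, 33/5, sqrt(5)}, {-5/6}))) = ProductSet(Interval.Lopen(-3/8, sqrt(5)), Naturals0)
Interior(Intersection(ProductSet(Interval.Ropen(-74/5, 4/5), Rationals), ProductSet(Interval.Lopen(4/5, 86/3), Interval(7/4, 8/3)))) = EmptySet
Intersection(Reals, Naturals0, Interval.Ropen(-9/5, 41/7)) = Range(0, 6, 1)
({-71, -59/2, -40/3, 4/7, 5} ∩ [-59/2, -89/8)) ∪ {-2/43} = {-59/2, -40/3, -2/43}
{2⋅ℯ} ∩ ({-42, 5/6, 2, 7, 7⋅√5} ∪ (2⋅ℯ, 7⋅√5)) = ∅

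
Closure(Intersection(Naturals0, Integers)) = Naturals0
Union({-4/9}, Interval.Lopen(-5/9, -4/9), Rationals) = Union(Interval(-5/9, -4/9), Rationals)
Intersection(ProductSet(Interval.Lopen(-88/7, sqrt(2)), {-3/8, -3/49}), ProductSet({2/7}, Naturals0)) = EmptySet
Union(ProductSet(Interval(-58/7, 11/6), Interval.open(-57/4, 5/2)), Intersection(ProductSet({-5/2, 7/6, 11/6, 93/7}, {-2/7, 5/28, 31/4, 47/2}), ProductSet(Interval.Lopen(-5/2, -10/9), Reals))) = ProductSet(Interval(-58/7, 11/6), Interval.open(-57/4, 5/2))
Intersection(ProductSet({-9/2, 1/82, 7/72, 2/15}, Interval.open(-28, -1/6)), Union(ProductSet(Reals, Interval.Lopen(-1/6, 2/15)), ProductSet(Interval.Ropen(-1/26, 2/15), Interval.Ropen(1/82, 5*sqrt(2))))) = EmptySet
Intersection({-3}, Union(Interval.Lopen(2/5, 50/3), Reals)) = {-3}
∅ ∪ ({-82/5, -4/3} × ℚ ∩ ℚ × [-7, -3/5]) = {-82/5, -4/3} × (ℚ ∩ [-7, -3/5])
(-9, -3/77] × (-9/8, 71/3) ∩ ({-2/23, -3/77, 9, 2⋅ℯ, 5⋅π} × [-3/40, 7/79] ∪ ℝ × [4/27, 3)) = ({-2/23, -3/77} × [-3/40, 7/79]) ∪ ((-9, -3/77] × [4/27, 3))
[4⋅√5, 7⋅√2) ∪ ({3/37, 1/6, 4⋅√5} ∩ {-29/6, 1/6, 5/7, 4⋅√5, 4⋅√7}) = {1/6} ∪ [4⋅√5, 7⋅√2)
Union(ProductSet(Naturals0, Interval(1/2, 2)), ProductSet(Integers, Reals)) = ProductSet(Integers, Reals)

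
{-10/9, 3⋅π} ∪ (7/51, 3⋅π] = {-10/9} ∪ (7/51, 3⋅π]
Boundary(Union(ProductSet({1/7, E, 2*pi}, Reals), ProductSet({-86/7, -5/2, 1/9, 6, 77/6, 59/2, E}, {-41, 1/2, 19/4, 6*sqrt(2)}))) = Union(ProductSet({1/7, E, 2*pi}, Reals), ProductSet({-86/7, -5/2, 1/9, 6, 77/6, 59/2, E}, {-41, 1/2, 19/4, 6*sqrt(2)}))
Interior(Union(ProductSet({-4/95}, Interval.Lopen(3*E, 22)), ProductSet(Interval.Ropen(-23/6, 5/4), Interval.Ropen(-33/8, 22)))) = ProductSet(Interval.open(-23/6, 5/4), Interval.open(-33/8, 22))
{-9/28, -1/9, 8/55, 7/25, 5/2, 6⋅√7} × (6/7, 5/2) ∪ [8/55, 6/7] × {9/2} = ([8/55, 6/7] × {9/2}) ∪ ({-9/28, -1/9, 8/55, 7/25, 5/2, 6⋅√7} × (6/7, 5/2))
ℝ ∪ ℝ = ℝ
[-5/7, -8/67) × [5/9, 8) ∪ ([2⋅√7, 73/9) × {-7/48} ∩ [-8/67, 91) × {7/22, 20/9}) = [-5/7, -8/67) × [5/9, 8)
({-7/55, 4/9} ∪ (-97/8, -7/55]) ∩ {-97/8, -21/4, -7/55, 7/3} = {-21/4, -7/55}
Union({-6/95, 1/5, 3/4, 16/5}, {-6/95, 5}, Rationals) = Rationals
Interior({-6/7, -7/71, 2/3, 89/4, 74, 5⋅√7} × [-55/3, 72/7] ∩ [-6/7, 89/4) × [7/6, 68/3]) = ∅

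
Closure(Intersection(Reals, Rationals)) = Reals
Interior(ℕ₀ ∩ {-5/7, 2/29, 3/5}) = ∅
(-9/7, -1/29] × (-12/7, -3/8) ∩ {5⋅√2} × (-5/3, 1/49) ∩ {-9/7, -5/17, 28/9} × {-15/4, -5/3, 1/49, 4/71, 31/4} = ∅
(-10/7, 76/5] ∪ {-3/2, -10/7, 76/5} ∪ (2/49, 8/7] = {-3/2} ∪ [-10/7, 76/5]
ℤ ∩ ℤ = ℤ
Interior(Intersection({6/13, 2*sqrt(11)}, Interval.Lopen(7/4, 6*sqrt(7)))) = EmptySet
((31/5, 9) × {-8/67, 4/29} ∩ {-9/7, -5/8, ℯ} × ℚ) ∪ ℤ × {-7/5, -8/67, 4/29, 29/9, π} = ℤ × {-7/5, -8/67, 4/29, 29/9, π}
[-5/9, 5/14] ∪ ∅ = [-5/9, 5/14]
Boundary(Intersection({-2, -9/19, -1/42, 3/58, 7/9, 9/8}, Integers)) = {-2}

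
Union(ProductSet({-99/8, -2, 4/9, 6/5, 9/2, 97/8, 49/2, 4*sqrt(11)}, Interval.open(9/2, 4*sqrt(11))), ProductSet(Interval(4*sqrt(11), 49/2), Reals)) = Union(ProductSet({-99/8, -2, 4/9, 6/5, 9/2, 97/8, 49/2, 4*sqrt(11)}, Interval.open(9/2, 4*sqrt(11))), ProductSet(Interval(4*sqrt(11), 49/2), Reals))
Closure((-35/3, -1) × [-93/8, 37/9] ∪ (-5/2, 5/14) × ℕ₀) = ((-5/2, 5/14] × ℕ₀) ∪ ([-35/3, -1] × [-93/8, 37/9]) ∪ ([-5/2, 5/14] × ℕ₀ \ (-93/8, 37/9))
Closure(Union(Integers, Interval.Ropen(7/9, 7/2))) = Union(Integers, Interval(7/9, 7/2))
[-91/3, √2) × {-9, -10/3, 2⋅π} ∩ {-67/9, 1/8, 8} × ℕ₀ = ∅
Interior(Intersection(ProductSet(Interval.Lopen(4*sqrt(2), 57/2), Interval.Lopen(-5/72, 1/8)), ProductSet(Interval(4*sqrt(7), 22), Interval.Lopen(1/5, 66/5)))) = EmptySet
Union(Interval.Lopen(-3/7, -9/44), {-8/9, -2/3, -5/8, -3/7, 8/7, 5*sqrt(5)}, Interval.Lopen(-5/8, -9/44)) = Union({-8/9, -2/3, 8/7, 5*sqrt(5)}, Interval(-5/8, -9/44))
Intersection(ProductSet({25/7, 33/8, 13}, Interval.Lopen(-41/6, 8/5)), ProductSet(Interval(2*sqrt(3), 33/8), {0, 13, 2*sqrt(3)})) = ProductSet({25/7, 33/8}, {0})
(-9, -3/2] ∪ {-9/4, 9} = (-9, -3/2] ∪ {9}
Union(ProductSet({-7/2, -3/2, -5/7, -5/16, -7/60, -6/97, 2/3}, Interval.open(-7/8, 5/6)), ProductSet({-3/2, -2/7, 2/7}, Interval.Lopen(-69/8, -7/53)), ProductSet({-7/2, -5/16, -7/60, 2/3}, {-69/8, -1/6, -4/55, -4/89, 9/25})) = Union(ProductSet({-3/2, -2/7, 2/7}, Interval.Lopen(-69/8, -7/53)), ProductSet({-7/2, -5/16, -7/60, 2/3}, {-69/8, -1/6, -4/55, -4/89, 9/25}), ProductSet({-7/2, -3/2, -5/7, -5/16, -7/60, -6/97, 2/3}, Interval.open(-7/8, 5/6)))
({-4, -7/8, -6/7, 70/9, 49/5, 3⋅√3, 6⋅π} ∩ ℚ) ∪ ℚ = ℚ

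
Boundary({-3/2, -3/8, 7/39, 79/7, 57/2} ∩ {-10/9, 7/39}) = {7/39}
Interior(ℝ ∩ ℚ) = ∅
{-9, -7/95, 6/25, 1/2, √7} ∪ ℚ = ℚ ∪ {√7}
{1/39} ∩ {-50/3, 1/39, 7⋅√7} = {1/39}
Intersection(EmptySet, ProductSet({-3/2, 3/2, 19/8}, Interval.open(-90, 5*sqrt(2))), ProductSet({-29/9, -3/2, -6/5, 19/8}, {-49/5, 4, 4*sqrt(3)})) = EmptySet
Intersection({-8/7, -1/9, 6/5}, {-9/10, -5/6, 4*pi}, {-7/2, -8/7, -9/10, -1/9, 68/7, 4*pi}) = EmptySet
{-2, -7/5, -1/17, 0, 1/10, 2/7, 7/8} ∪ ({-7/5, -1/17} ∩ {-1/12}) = {-2, -7/5, -1/17, 0, 1/10, 2/7, 7/8}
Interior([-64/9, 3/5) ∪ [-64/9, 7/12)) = (-64/9, 3/5)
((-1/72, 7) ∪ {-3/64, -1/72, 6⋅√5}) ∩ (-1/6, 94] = {-3/64, 6⋅√5} ∪ [-1/72, 7)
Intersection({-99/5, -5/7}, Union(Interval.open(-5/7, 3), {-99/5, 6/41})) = {-99/5}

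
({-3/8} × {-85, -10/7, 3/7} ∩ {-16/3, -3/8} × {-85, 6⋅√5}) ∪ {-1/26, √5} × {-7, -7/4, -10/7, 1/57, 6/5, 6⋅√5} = ({-3/8} × {-85}) ∪ ({-1/26, √5} × {-7, -7/4, -10/7, 1/57, 6/5, 6⋅√5})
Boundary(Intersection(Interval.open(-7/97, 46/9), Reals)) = {-7/97, 46/9}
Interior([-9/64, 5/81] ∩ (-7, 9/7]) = (-9/64, 5/81)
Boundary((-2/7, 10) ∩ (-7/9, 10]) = {-2/7, 10}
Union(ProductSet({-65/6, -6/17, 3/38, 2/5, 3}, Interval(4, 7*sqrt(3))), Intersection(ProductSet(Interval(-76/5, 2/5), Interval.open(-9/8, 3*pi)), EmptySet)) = ProductSet({-65/6, -6/17, 3/38, 2/5, 3}, Interval(4, 7*sqrt(3)))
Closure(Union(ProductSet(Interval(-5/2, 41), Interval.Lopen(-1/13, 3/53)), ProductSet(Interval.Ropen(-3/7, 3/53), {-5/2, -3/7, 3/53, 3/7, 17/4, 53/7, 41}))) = Union(ProductSet(Interval(-5/2, 41), Interval(-1/13, 3/53)), ProductSet(Interval(-3/7, 3/53), {-5/2, -3/7, 3/53, 3/7, 17/4, 53/7, 41}))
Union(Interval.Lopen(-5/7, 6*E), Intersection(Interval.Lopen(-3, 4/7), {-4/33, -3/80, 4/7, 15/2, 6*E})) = Interval.Lopen(-5/7, 6*E)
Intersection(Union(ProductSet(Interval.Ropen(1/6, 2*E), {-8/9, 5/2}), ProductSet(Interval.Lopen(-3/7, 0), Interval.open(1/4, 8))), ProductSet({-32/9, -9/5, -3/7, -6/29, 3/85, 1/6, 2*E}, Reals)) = Union(ProductSet({-6/29}, Interval.open(1/4, 8)), ProductSet({1/6}, {-8/9, 5/2}))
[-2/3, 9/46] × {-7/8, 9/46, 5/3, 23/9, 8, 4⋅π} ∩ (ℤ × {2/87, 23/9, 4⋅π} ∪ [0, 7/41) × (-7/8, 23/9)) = ([0, 7/41) × {9/46, 5/3}) ∪ ({0} × {23/9, 4⋅π})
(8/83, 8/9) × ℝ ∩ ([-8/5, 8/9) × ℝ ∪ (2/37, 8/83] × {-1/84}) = (8/83, 8/9) × ℝ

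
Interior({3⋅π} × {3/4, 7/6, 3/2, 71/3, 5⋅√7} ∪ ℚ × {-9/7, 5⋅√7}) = ∅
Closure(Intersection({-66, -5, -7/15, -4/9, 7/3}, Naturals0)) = EmptySet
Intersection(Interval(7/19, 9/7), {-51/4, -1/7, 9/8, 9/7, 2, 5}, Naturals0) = EmptySet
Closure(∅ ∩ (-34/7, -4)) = ∅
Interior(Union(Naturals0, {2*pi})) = EmptySet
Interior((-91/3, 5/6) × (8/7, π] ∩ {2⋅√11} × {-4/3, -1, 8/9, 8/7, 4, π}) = ∅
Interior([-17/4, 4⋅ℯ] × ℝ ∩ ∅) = ∅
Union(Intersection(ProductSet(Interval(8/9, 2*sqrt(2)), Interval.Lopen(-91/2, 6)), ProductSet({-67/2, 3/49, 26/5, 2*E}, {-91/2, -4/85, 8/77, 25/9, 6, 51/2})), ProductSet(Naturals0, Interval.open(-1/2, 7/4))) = ProductSet(Naturals0, Interval.open(-1/2, 7/4))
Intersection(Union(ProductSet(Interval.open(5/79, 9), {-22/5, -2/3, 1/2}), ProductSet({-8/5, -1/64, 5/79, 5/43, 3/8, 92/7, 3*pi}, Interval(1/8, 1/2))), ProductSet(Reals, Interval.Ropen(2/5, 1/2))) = ProductSet({-8/5, -1/64, 5/79, 5/43, 3/8, 92/7, 3*pi}, Interval.Ropen(2/5, 1/2))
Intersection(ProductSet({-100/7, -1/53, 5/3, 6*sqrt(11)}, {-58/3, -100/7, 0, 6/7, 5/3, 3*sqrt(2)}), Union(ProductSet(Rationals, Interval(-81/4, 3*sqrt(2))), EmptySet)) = ProductSet({-100/7, -1/53, 5/3}, {-58/3, -100/7, 0, 6/7, 5/3, 3*sqrt(2)})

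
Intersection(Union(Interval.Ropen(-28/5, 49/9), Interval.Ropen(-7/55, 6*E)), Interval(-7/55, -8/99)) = Interval(-7/55, -8/99)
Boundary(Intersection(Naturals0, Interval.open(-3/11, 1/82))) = Range(0, 1, 1)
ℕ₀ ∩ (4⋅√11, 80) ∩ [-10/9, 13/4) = ∅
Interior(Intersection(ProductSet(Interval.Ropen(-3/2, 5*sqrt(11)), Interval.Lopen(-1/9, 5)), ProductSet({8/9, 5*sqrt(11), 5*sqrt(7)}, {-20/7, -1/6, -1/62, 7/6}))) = EmptySet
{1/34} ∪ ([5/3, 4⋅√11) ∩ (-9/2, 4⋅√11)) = {1/34} ∪ [5/3, 4⋅√11)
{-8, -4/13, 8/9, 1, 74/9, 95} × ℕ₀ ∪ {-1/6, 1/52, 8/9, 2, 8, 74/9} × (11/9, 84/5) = ({-8, -4/13, 8/9, 1, 74/9, 95} × ℕ₀) ∪ ({-1/6, 1/52, 8/9, 2, 8, 74/9} × (11/9, 84/5))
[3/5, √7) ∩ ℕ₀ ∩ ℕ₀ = {1, 2}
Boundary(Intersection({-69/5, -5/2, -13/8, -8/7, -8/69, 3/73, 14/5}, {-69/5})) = {-69/5}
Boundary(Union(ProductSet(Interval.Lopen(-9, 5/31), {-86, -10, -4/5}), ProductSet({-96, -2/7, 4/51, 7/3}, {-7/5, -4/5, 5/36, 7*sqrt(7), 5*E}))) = Union(ProductSet({-96, -2/7, 4/51, 7/3}, {-7/5, -4/5, 5/36, 7*sqrt(7), 5*E}), ProductSet(Interval(-9, 5/31), {-86, -10, -4/5}))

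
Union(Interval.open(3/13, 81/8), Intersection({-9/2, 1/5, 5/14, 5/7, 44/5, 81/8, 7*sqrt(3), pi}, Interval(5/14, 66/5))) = Union({7*sqrt(3)}, Interval.Lopen(3/13, 81/8))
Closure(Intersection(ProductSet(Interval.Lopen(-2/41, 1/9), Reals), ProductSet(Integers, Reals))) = ProductSet(Range(0, 1, 1), Reals)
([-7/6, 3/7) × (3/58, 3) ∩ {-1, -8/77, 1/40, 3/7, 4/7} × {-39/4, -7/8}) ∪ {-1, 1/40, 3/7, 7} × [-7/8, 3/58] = {-1, 1/40, 3/7, 7} × [-7/8, 3/58]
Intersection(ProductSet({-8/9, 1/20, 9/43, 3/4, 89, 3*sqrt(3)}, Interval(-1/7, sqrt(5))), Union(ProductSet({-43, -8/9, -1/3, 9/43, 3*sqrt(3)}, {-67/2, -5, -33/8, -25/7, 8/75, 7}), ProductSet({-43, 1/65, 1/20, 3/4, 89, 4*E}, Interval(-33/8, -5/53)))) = Union(ProductSet({-8/9, 9/43, 3*sqrt(3)}, {8/75}), ProductSet({1/20, 3/4, 89}, Interval(-1/7, -5/53)))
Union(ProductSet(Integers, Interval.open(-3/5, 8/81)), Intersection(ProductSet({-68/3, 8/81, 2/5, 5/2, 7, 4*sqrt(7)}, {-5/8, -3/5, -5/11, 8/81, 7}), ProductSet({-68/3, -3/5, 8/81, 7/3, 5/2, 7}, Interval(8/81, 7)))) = Union(ProductSet({-68/3, 8/81, 5/2, 7}, {8/81, 7}), ProductSet(Integers, Interval.open(-3/5, 8/81)))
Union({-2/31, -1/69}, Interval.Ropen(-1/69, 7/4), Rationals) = Union(Interval(-1/69, 7/4), Rationals)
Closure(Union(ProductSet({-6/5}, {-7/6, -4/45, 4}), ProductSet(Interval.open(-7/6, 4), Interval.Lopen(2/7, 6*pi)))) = Union(ProductSet({-6/5}, {-7/6, -4/45, 4}), ProductSet({-7/6, 4}, Interval(2/7, 6*pi)), ProductSet(Interval(-7/6, 4), {2/7, 6*pi}), ProductSet(Interval.open(-7/6, 4), Interval.Lopen(2/7, 6*pi)))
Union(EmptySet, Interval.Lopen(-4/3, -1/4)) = Interval.Lopen(-4/3, -1/4)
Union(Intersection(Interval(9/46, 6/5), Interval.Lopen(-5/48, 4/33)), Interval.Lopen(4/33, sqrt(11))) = Interval.Lopen(4/33, sqrt(11))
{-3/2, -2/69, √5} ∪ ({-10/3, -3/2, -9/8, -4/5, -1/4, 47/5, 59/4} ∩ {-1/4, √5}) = {-3/2, -1/4, -2/69, √5}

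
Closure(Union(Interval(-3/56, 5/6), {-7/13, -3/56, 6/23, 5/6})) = Union({-7/13}, Interval(-3/56, 5/6))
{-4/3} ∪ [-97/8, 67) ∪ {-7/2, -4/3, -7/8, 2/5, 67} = [-97/8, 67]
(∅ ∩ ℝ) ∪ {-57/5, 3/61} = {-57/5, 3/61}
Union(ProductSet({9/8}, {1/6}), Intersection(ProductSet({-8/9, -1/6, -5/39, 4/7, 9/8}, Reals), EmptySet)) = ProductSet({9/8}, {1/6})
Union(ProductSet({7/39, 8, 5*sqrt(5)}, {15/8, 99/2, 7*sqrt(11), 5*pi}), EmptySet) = ProductSet({7/39, 8, 5*sqrt(5)}, {15/8, 99/2, 7*sqrt(11), 5*pi})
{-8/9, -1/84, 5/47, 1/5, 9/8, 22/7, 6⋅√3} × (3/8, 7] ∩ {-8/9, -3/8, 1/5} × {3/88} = ∅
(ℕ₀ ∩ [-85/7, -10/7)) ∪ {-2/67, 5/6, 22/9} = {-2/67, 5/6, 22/9}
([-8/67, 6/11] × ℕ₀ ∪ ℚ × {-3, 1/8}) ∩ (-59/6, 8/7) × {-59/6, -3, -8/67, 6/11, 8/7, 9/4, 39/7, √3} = (ℚ ∩ (-59/6, 8/7)) × {-3}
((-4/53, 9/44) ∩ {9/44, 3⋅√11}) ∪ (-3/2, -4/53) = (-3/2, -4/53)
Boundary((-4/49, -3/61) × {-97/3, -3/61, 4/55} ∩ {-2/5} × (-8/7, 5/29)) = ∅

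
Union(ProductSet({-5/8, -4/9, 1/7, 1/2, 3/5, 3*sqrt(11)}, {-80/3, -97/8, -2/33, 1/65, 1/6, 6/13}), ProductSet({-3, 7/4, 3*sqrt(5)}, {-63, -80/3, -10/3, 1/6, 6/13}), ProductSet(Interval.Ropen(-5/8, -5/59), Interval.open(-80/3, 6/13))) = Union(ProductSet({-3, 7/4, 3*sqrt(5)}, {-63, -80/3, -10/3, 1/6, 6/13}), ProductSet({-5/8, -4/9, 1/7, 1/2, 3/5, 3*sqrt(11)}, {-80/3, -97/8, -2/33, 1/65, 1/6, 6/13}), ProductSet(Interval.Ropen(-5/8, -5/59), Interval.open(-80/3, 6/13)))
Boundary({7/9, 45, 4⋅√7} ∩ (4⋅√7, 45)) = ∅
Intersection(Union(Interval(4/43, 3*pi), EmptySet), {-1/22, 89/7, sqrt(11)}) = {sqrt(11)}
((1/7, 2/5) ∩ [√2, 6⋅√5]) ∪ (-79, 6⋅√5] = (-79, 6⋅√5]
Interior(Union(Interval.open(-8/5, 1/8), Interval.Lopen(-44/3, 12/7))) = Interval.open(-44/3, 12/7)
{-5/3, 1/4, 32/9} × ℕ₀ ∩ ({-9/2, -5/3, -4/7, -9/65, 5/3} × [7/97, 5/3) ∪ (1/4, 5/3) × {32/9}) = {-5/3} × {1}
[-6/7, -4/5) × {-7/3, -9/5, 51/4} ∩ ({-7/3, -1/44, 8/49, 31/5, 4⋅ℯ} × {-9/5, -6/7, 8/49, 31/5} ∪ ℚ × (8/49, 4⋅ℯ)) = ∅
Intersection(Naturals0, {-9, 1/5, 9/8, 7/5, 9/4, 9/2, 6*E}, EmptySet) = EmptySet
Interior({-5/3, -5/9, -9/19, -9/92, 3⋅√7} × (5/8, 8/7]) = ∅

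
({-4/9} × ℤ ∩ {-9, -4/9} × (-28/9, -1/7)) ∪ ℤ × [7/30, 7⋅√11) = ({-4/9} × {-3, -2, -1}) ∪ (ℤ × [7/30, 7⋅√11))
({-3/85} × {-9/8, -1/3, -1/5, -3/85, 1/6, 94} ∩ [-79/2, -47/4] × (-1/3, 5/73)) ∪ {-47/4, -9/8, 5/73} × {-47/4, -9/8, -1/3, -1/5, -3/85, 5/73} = {-47/4, -9/8, 5/73} × {-47/4, -9/8, -1/3, -1/5, -3/85, 5/73}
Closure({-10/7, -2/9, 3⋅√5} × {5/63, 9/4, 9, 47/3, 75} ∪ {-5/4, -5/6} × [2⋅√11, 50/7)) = ({-5/4, -5/6} × [2⋅√11, 50/7]) ∪ ({-10/7, -2/9, 3⋅√5} × {5/63, 9/4, 9, 47/3, 75})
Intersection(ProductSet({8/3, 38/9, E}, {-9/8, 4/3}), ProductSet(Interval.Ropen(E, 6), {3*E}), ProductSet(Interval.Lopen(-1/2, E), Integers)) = EmptySet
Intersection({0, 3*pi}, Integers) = {0}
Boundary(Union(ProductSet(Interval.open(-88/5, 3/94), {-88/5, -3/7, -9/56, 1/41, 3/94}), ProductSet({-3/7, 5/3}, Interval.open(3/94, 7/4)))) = Union(ProductSet({-3/7, 5/3}, Interval(3/94, 7/4)), ProductSet(Interval(-88/5, 3/94), {-88/5, -3/7, -9/56, 1/41, 3/94}))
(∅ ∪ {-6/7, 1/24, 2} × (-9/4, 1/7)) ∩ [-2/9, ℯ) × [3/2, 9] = ∅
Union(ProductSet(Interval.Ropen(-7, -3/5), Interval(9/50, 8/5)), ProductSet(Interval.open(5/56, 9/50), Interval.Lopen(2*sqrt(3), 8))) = Union(ProductSet(Interval.Ropen(-7, -3/5), Interval(9/50, 8/5)), ProductSet(Interval.open(5/56, 9/50), Interval.Lopen(2*sqrt(3), 8)))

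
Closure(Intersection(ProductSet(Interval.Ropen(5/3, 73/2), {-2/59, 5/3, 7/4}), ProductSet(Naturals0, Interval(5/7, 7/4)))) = ProductSet(Range(2, 37, 1), {5/3, 7/4})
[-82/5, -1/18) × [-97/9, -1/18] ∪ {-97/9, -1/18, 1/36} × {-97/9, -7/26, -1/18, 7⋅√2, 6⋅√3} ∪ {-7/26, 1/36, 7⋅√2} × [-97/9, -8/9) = ([-82/5, -1/18) × [-97/9, -1/18]) ∪ ({-7/26, 1/36, 7⋅√2} × [-97/9, -8/9)) ∪ ({-97/9, -1/18, 1/36} × {-97/9, -7/26, -1/18, 7⋅√2, 6⋅√3})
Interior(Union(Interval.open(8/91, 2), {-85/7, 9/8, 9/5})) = Interval.open(8/91, 2)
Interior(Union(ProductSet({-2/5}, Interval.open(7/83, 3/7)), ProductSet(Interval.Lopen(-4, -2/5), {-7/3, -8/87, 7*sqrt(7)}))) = EmptySet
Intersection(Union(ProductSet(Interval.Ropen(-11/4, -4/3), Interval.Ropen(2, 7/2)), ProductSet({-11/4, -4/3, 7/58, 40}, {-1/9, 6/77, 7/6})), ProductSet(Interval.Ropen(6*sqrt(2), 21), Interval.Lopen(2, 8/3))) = EmptySet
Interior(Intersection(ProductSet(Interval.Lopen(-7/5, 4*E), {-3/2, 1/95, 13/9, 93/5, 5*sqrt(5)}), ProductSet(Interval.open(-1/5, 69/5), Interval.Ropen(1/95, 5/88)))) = EmptySet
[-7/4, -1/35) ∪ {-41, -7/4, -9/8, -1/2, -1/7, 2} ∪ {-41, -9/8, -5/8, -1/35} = {-41, 2} ∪ [-7/4, -1/35]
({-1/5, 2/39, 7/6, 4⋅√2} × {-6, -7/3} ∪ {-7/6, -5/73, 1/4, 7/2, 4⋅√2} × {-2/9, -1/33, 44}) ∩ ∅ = ∅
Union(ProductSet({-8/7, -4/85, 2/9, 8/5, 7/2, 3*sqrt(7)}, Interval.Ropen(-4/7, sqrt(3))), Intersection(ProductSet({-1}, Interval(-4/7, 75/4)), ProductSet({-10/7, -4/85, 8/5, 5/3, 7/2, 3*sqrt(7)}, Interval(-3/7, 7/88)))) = ProductSet({-8/7, -4/85, 2/9, 8/5, 7/2, 3*sqrt(7)}, Interval.Ropen(-4/7, sqrt(3)))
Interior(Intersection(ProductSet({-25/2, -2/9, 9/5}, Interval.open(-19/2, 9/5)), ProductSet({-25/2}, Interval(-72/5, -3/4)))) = EmptySet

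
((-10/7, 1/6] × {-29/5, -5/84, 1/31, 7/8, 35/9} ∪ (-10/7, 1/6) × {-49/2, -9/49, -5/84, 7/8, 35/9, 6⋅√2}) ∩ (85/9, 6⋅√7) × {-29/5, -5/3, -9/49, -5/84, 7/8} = ∅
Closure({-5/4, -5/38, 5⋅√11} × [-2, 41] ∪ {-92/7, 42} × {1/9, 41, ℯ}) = ({-92/7, 42} × {1/9, 41, ℯ}) ∪ ({-5/4, -5/38, 5⋅√11} × [-2, 41])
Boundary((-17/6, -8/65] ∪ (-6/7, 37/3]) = {-17/6, 37/3}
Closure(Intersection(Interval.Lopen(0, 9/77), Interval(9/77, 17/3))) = {9/77}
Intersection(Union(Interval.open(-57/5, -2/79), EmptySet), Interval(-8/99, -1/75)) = Interval.Ropen(-8/99, -2/79)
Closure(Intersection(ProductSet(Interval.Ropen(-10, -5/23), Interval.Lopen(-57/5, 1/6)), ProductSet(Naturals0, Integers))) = EmptySet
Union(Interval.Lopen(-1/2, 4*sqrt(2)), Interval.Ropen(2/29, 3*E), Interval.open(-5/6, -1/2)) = Union(Interval.open(-5/6, -1/2), Interval.open(-1/2, 3*E))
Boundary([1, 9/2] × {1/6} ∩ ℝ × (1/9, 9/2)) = [1, 9/2] × {1/6}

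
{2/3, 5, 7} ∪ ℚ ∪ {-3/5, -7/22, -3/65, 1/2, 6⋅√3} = ℚ ∪ {6⋅√3}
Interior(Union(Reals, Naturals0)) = Reals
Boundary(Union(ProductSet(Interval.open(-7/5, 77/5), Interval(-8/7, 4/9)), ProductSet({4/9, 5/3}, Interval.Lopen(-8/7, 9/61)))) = Union(ProductSet({-7/5, 77/5}, Interval(-8/7, 4/9)), ProductSet(Interval(-7/5, 77/5), {-8/7, 4/9}))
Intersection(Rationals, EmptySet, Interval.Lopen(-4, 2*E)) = EmptySet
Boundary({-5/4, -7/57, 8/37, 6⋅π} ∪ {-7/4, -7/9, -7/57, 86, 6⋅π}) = {-7/4, -5/4, -7/9, -7/57, 8/37, 86, 6⋅π}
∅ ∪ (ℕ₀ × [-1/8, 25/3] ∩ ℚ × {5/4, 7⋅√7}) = ℕ₀ × {5/4}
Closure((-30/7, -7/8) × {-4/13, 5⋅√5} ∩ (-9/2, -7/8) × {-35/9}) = ∅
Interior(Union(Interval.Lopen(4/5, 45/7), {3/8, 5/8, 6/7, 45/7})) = Interval.open(4/5, 45/7)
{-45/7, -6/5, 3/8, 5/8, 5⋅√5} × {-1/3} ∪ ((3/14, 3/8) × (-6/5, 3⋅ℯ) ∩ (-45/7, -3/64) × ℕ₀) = {-45/7, -6/5, 3/8, 5/8, 5⋅√5} × {-1/3}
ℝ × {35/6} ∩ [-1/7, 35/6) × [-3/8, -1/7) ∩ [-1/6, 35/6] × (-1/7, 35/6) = ∅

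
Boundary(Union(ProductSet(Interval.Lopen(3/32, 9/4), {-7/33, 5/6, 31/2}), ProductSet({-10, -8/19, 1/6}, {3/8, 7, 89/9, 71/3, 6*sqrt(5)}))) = Union(ProductSet({-10, -8/19, 1/6}, {3/8, 7, 89/9, 71/3, 6*sqrt(5)}), ProductSet(Interval(3/32, 9/4), {-7/33, 5/6, 31/2}))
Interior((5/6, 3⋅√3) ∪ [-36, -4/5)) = (-36, -4/5) ∪ (5/6, 3⋅√3)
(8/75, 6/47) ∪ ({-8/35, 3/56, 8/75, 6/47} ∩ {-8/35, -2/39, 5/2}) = {-8/35} ∪ (8/75, 6/47)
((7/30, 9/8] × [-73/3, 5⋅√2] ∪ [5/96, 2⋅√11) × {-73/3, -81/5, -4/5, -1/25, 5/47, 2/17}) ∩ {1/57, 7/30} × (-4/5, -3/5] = ∅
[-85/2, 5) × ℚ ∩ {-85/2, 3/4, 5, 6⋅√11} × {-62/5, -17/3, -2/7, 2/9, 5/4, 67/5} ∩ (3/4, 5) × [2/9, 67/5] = ∅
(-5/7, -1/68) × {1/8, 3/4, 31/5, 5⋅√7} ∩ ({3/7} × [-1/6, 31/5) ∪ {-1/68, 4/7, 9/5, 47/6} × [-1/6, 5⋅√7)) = ∅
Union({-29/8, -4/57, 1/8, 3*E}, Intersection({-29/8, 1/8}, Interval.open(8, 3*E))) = {-29/8, -4/57, 1/8, 3*E}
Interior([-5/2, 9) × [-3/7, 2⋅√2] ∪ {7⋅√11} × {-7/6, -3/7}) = (-5/2, 9) × (-3/7, 2⋅√2)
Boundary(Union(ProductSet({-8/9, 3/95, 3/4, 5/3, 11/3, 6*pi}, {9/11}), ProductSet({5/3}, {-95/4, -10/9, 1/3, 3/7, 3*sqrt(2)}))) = Union(ProductSet({5/3}, {-95/4, -10/9, 1/3, 3/7, 3*sqrt(2)}), ProductSet({-8/9, 3/95, 3/4, 5/3, 11/3, 6*pi}, {9/11}))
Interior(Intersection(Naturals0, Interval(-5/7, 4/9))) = EmptySet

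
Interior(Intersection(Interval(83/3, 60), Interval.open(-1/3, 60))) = Interval.open(83/3, 60)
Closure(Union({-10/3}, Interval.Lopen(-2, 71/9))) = Union({-10/3}, Interval(-2, 71/9))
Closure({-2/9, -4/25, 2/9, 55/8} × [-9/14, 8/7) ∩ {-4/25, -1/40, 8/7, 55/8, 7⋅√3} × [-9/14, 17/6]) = {-4/25, 55/8} × [-9/14, 8/7]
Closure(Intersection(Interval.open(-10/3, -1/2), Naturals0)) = EmptySet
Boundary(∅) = ∅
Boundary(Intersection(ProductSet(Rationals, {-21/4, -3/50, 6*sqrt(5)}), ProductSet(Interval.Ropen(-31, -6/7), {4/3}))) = EmptySet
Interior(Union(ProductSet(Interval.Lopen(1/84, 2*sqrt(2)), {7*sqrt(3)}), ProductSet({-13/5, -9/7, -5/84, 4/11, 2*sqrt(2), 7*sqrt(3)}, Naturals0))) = EmptySet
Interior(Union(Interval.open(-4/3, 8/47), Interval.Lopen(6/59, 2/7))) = Interval.open(-4/3, 2/7)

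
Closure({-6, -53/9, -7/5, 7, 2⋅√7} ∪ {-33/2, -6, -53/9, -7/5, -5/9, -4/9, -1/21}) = {-33/2, -6, -53/9, -7/5, -5/9, -4/9, -1/21, 7, 2⋅√7}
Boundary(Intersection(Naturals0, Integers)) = Naturals0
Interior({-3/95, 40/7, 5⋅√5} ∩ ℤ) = ∅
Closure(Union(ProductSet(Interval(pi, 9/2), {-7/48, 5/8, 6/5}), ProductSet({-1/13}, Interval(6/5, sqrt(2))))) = Union(ProductSet({-1/13}, Interval(6/5, sqrt(2))), ProductSet(Interval(pi, 9/2), {-7/48, 5/8, 6/5}))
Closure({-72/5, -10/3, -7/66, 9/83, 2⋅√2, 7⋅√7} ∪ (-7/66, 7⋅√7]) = {-72/5, -10/3} ∪ [-7/66, 7⋅√7]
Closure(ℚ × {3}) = ℝ × {3}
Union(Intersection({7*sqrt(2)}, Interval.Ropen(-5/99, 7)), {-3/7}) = {-3/7}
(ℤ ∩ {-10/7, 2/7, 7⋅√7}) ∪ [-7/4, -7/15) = [-7/4, -7/15)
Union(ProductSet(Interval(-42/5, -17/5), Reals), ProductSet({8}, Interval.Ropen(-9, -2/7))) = Union(ProductSet({8}, Interval.Ropen(-9, -2/7)), ProductSet(Interval(-42/5, -17/5), Reals))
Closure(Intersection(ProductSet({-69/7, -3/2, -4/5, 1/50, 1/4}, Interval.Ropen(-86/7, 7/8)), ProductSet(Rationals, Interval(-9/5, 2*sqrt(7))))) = ProductSet({-69/7, -3/2, -4/5, 1/50, 1/4}, Interval(-9/5, 7/8))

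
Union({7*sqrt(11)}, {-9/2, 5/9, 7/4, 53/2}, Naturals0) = Union({-9/2, 5/9, 7/4, 53/2, 7*sqrt(11)}, Naturals0)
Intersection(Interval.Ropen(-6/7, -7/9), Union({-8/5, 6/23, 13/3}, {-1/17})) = EmptySet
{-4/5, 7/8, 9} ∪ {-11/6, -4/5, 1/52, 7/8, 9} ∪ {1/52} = {-11/6, -4/5, 1/52, 7/8, 9}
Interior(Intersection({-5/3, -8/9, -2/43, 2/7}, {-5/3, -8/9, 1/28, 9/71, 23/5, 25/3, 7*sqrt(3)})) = EmptySet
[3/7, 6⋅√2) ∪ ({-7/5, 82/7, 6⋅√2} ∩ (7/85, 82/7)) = [3/7, 6⋅√2]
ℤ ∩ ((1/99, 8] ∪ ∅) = {1, 2, …, 8}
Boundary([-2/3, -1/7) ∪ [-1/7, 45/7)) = {-2/3, 45/7}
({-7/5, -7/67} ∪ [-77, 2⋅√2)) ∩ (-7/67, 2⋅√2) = (-7/67, 2⋅√2)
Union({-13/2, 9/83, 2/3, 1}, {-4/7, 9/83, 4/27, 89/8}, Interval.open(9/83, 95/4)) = Union({-13/2, -4/7}, Interval.Ropen(9/83, 95/4))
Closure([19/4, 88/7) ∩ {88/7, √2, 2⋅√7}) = {2⋅√7}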